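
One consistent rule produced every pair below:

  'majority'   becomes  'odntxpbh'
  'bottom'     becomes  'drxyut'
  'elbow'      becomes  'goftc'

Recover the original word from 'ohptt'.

melon

Letter i (0-indexed) is shifted by i+2, so successive shifts are 2, 3, 4, ….
Decoding ohptt: o−2=m, h−3=e, p−4=l, t−5=o, t−6=n.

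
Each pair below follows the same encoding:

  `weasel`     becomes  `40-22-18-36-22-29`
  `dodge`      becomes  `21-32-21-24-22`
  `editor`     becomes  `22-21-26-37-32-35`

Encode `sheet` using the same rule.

36-25-22-22-37

The number is (letter's place in the alphabet, a=1) + 17.
On sheet: s=19→36, h=8→25, e=5→22, e=5→22, t=20→37.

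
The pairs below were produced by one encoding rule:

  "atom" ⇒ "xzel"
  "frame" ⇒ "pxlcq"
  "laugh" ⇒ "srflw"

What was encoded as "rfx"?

mug

The output letters match the input read backwards, each shifted +11: atom reversed is mota. Two steps: reverse the string, then apply a Caesar shift of +11.
Decoding rfx: shift back: r−11=g, f−11=u, x−11=m → gum; then reverse → mug.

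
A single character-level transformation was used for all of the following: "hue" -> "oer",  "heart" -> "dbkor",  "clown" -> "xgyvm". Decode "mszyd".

topic

Read the word backwards and shift each letter +10.
Reversing it on mszyd: shift back: m−10=c, s−10=i, z−10=p, y−10=o, d−10=t → cipot; then reverse → topic.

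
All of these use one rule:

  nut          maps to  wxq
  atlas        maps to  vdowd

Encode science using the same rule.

hfqhlfv

Two steps: reverse the string, then apply a Caesar shift of +3.
Applying it to science: reverse → ecneics; then shift: e+3=h, c+3=f, n+3=q, e+3=h, i+3=l, c+3=f, s+3=v.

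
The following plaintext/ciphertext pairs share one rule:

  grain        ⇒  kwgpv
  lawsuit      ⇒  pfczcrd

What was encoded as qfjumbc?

madness

Letter i (0-indexed) is shifted by i+4, so successive shifts are 4, 5, 6, ….
Undoing it on qfjumbc: q−4=m, f−5=a, j−6=d, u−7=n, m−8=e, b−9=s, c−10=s.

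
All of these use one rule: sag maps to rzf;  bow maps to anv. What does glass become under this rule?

Compare letters: s→r is +25, a→z is +25, g→f is +25 — a constant shift. This is a Caesar cipher with shift 25.
Applying it to glass: g+25=f, l+25=k, a+25=z, s+25=r, s+25=r.

fkzrr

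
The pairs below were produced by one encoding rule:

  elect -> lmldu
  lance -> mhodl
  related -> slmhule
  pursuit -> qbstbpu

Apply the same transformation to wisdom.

The shift depends on letter class: consonant l→m is +1, but vowel e→l is +7. Two shifts are in play — +7 for a/e/i/o/u, +1 for every other letter.
On wisdom: w(cons)+1=x, i(vowel)+7=p, s(cons)+1=t, d(cons)+1=e, o(vowel)+7=v, m(cons)+1=n.

xptevn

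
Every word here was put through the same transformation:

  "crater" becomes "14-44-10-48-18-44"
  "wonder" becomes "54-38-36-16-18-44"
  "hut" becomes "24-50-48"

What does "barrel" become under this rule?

The formula is n = 2×(alphabet index, a=1) + 8.
Applying it to barrel: b=2→12, a=1→10, r=18→44, r=18→44, e=5→18, l=12→32.

12-10-44-44-18-32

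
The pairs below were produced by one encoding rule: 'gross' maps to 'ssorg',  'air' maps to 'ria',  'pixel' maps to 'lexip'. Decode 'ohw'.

The output letters match the input read backwards: gross reversed is ssorg. The word is simply reversed.
Undoing it on ohw: then reverse → who.

who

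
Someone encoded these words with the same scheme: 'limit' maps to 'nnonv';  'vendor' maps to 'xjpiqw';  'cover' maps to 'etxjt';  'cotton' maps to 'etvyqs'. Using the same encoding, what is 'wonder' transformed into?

Shifts by position in limit: pos 0: l→n (+2), pos 1: i→n (+5), pos 2: m→o (+2), pos 3: i→n (+5) — repeating every 2. It's a Vigenère-style cipher with numeric key [2,5]: position i shifts by key[i mod 2].
Applying it to wonder: w+2=y, o+5=t, n+2=p, d+5=i, e+2=g, r+5=w.

ytpigw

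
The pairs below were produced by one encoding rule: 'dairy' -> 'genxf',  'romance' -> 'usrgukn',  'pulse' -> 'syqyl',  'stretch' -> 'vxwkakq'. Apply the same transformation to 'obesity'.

rfjypbh

In dairy: d→g is +3, a→e is +4, i→n is +5, r→x is +6 — the shift increases by 1 each position. The shift increases by 1 at each position, starting from +3: 3, 4, 5, ….
On obesity: o+3=r, b+4=f, e+5=j, s+6=y, i+7=p, t+8=b, y+9=h.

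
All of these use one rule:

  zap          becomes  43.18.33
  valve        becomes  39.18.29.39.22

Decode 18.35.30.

arm

z is letter #26 and maps to 43: an offset of 17. The number is (letter's place in the alphabet, a=1) + 17.
Decoding 18.35.30: 18→(18−17)÷1=1=a, 35→(35−17)÷1=18=r, 30→(30−17)÷1=13=m.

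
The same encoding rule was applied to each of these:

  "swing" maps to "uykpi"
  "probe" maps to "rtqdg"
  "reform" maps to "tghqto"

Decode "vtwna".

truly

Every letter moves 2 places later in the alphabet, wrapping around z→a.
Reversing it on vtwna: v−2=t, t−2=r, w−2=u, n−2=l, a−2=y.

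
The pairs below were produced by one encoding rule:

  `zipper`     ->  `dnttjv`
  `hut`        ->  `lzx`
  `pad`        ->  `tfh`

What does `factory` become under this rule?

jfgxtvc

Vowels shift forward by 5 and consonants shift forward by 4.
On factory: f(cons)+4=j, a(vowel)+5=f, c(cons)+4=g, t(cons)+4=x, o(vowel)+5=t, r(cons)+4=v, y(cons)+4=c.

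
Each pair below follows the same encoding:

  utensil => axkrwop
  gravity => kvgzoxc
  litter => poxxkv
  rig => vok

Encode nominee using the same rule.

ruqorkk

The shift depends on letter class: consonant t→x is +4, but vowel u→a is +6. Two shifts are in play — +6 for a/e/i/o/u, +4 for every other letter.
For nominee: n(cons)+4=r, o(vowel)+6=u, m(cons)+4=q, i(vowel)+6=o, n(cons)+4=r, e(vowel)+6=k, e(vowel)+6=k.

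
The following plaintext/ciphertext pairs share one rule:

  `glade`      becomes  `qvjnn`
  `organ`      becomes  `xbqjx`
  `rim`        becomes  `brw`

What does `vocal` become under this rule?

The rule splits by letter class: vowels +9, consonants +10.
For vocal: v(cons)+10=f, o(vowel)+9=x, c(cons)+10=m, a(vowel)+9=j, l(cons)+10=v.

fxmjv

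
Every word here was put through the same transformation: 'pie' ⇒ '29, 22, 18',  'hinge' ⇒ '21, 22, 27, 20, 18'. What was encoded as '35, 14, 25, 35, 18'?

valve

p is letter #16 and maps to 29: an offset of 13. The number is (letter's place in the alphabet, a=1) + 13.
Undoing it on 35, 14, 25, 35, 18: 35→(35−13)÷1=22=v, 14→(14−13)÷1=1=a, 25→(25−13)÷1=12=l, 35→(35−13)÷1=22=v, 18→(18−13)÷1=5=e.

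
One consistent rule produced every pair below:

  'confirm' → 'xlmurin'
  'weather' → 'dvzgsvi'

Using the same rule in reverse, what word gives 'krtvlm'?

Each letter is replaced by its mirror in the alphabet: a↔z, b↔y, c↔x, and so on (the Atbash cipher).
Reversing it on krtvlm: k↔p, r↔i, t↔g, v↔e, l↔o, m↔n.

pigeon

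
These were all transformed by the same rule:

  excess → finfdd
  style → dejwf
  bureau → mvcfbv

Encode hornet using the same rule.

spcyfe

Two shifts are in play — +1 for a/e/i/o/u, +11 for every other letter.
For hornet: h(cons)+11=s, o(vowel)+1=p, r(cons)+11=c, n(cons)+11=y, e(vowel)+1=f, t(cons)+11=e.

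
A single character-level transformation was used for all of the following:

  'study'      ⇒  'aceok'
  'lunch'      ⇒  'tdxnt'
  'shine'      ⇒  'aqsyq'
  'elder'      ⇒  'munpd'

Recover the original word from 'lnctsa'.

design

In study: s→a is +8, t→c is +9, u→e is +10, d→o is +11 — the shift increases by 1 each position. The shift increases by 1 at each position, starting from +8: 8, 9, 10, ….
Reversing it on lnctsa: l−8=d, n−9=e, c−10=s, t−11=i, s−12=g, a−13=n.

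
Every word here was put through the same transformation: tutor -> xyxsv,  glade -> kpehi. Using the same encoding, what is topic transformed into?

Each letter is shifted forward by 4 in the alphabet (a Caesar shift of +4).
Applying it to topic: t+4=x, o+4=s, p+4=t, i+4=m, c+4=g.

xstmg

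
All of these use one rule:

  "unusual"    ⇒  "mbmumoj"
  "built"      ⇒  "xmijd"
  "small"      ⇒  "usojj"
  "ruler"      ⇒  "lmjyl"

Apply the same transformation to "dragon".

u(20)→m(12) and n(13)→b(1) fit y≡9x+14 (mod 26); the inverse of 9 mod 26 is 3. Treating letters as 0–25, the rule is x ↦ 9x + 14 (mod 26).
Applying it to dragon: d(3)→9·3+14≡15=p; r(17)→9·17+14≡11=l; a(0)→9·0+14≡14=o; g(6)→9·6+14≡16=q; o(14)→9·14+14≡10=k; n(13)→9·13+14≡1=b (all mod 26).

ploqkb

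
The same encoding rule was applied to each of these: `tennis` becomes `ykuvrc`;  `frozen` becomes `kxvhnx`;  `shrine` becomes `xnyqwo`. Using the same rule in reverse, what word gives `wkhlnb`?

reader

The shift increases by 1 at each position, starting from +5: 5, 6, 7, ….
Reversing it on wkhlnb: w−5=r, k−6=e, h−7=a, l−8=d, n−9=e, b−10=r.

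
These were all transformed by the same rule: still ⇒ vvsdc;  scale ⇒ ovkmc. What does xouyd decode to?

The output letters match the input read backwards, each shifted +10: still reversed is llits. Read the word backwards and shift each letter +10.
Reversing it on xouyd: shift back: x−10=n, o−10=e, u−10=k, y−10=o, d−10=t → nekot; then reverse → token.

token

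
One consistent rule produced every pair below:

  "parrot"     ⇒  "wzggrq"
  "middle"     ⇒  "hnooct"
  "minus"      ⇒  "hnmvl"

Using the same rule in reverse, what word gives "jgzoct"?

cradle

p(15)→w(22) and a(0)→z(25) fit y≡5x+25 (mod 26); the inverse of 5 mod 26 is 21. Each letter's alphabet position (a=0..z=25) is mapped through 5·x+25 mod 26 — an affine cipher.
Undoing it on jgzoct: j(9)→21·(9−25)≡2=c; g(6)→21·(6−25)≡17=r; z(25)→21·(25−25)≡0=a; o(14)→21·(14−25)≡3=d; c(2)→21·(2−25)≡11=l; t(19)→21·(19−25)≡4=e (all mod 26).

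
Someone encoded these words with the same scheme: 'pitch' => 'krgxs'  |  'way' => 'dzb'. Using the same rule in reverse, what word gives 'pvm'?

ken

Each pair mirrors across the alphabet (p↔k, i↔r, t↔g): positions sum to 25. Letters are reflected about the middle of the alphabet (position → 25−position): Atbash.
Undoing it on pvm: p↔k, v↔e, m↔n.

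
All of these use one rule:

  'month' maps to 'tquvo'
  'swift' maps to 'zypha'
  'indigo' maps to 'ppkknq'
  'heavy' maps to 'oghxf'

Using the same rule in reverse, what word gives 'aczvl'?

Shifts by position in month: pos 0: m→t (+7), pos 1: o→q (+2), pos 2: n→u (+7), pos 3: t→v (+2) — repeating every 2. The shifts repeat in a cycle of length 2: positions 0,1,… shift by +7, +2, then the pattern repeats.
Reversing it on aczvl: a−7=t, c−2=a, z−7=s, v−2=t, l−7=e.

taste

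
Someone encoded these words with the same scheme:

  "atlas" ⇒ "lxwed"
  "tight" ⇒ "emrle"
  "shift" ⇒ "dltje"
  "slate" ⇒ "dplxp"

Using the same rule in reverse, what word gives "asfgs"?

pouch

A repeating key of period 2 is used — shifts +11, +4 over and over.
Decoding asfgs: a−11=p, s−4=o, f−11=u, g−4=c, s−11=h.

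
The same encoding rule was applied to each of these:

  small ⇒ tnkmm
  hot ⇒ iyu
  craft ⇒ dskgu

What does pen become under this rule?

The shift depends on letter class: consonant s→t is +1, but vowel a→k is +10. The rule splits by letter class: vowels +10, consonants +1.
For pen: p(cons)+1=q, e(vowel)+10=o, n(cons)+1=o.

qoo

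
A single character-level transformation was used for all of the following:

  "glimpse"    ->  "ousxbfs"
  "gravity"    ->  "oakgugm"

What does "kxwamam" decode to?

company

The shift increases by 1 at each position, starting from +8: 8, 9, 10, ….
Undoing it on kxwamam: k−8=c, x−9=o, w−10=m, a−11=p, m−12=a, a−13=n, m−14=y.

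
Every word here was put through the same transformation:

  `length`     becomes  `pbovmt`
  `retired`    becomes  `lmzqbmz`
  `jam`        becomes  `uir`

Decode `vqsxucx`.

The output letters match the input read backwards, each shifted +8: length reversed is htgnel. The word is reversed, then every letter is shifted forward by 8.
Undoing it on vqsxucx: shift back: v−8=n, q−8=i, s−8=k, x−8=p, u−8=m, c−8=u, x−8=p → nikpmup; then reverse → pumpkin.

pumpkin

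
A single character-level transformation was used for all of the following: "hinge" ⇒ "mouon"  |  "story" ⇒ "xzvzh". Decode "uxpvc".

In hinge: h→m is +5, i→o is +6, n→u is +7, g→o is +8 — the shift increases by 1 each position. The shift increases by 1 at each position, starting from +5: 5, 6, 7, ….
Decoding uxpvc: u−5=p, x−6=r, p−7=i, v−8=n, c−9=t.

print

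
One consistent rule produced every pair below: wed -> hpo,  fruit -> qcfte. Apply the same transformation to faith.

qltes

It's a constant shift of +11 (ROT11).
For faith: f+11=q, a+11=l, i+11=t, t+11=e, h+11=s.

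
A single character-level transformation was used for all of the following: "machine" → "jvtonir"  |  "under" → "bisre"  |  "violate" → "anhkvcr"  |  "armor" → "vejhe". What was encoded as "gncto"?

m(12)→j(9) and a(0)→v(21) fit y≡25x+21 (mod 26); the inverse of 25 mod 26 is 25. This is an affine cipher: with a=0,…,z=25, each position x becomes (25x+21) mod 26.
Undoing it on gncto: g(6)→25·(6−21)≡15=p; n(13)→25·(13−21)≡8=i; c(2)→25·(2−21)≡19=t; t(19)→25·(19−21)≡2=c; o(14)→25·(14−21)≡7=h (all mod 26).

pitch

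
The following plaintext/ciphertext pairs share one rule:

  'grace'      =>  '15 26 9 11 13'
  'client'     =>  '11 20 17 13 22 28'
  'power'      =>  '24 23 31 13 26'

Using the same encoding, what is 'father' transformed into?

g is letter #7 and maps to 15: an offset of 8. The number is (letter's place in the alphabet, a=1) + 8.
For father: f=6→14, a=1→9, t=20→28, h=8→16, e=5→13, r=18→26.

14 9 28 16 13 26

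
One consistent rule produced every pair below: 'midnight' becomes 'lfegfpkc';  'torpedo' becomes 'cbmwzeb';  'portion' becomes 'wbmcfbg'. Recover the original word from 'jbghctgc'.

Each letter's alphabet position (a=0..z=25) is mapped through 21·x+19 mod 26 — an affine cipher.
Reversing it on jbghctgc: j(9)→5·(9−19)≡2=c; b(1)→5·(1−19)≡14=o; g(6)→5·(6−19)≡13=n; h(7)→5·(7−19)≡18=s; c(2)→5·(2−19)≡19=t; t(19)→5·(19−19)≡0=a; g(6)→5·(6−19)≡13=n; c(2)→5·(2−19)≡19=t (all mod 26).

constant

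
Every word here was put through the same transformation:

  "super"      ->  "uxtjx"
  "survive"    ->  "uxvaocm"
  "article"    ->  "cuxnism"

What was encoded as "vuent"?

Each letter shifts forward by (position + 2), i.e. 2, 3, 4, … — the shift grows by one for each successive letter.
Reversing it on vuent: v−2=t, u−3=r, e−4=a, n−5=i, t−6=n.

train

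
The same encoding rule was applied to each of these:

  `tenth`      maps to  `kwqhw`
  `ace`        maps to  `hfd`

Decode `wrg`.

dot

The output letters match the input read backwards, each shifted +3: tenth reversed is htnet. Two steps: reverse the string, then apply a Caesar shift of +3.
Reversing it on wrg: shift back: w−3=t, r−3=o, g−3=d → tod; then reverse → dot.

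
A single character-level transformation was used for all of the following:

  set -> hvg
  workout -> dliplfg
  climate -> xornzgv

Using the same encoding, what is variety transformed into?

This is the alphabet-reversal cipher (Atbash): a becomes z, b becomes y, etc.
For variety: v↔e, a↔z, r↔i, i↔r, e↔v, t↔g, y↔b.

ezirvgb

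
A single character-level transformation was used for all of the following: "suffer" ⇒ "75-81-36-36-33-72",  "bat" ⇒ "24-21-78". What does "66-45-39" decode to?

The formula is n = 3×(alphabet index, a=1) + 18.
Undoing it on 66-45-39: 66→(66−18)÷3=16=p, 45→(45−18)÷3=9=i, 39→(39−18)÷3=7=g.

pig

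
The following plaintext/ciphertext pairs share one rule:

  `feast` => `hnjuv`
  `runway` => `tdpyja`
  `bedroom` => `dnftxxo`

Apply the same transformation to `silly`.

The shift depends on letter class: consonant f→h is +2, but vowel e→n is +9. The rule splits by letter class: vowels +9, consonants +2.
Applying it to silly: s(cons)+2=u, i(vowel)+9=r, l(cons)+2=n, l(cons)+2=n, y(cons)+2=a.

urnna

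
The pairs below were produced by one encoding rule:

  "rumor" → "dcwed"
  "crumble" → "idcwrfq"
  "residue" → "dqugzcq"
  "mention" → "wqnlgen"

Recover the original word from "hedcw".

r(17)→d(3) and u(20)→c(2) fit y≡17x+0 (mod 26); the inverse of 17 mod 26 is 23. Treating letters as 0–25, the rule is x ↦ 17x + 0 (mod 26).
Reversing it on hedcw: h(7)→23·(7−0)≡5=f; e(4)→23·(4−0)≡14=o; d(3)→23·(3−0)≡17=r; c(2)→23·(2−0)≡20=u; w(22)→23·(22−0)≡12=m (all mod 26).

forum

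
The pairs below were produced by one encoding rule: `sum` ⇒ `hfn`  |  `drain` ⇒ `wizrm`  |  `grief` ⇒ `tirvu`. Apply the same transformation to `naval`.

This is the alphabet-reversal cipher (Atbash): a becomes z, b becomes y, etc.
On naval: n↔m, a↔z, v↔e, a↔z, l↔o.

mzezo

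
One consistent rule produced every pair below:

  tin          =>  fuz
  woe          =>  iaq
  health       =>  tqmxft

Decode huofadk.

Compare letters: t→f is +12, i→u is +12, n→z is +12 — a constant shift. This is a Caesar cipher with shift 12.
Undoing it on huofadk: h−12=v, u−12=i, o−12=c, f−12=t, a−12=o, d−12=r, k−12=y.

victory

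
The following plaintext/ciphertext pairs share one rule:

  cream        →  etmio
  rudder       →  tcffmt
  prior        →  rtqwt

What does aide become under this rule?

The shift depends on letter class: consonant c→e is +2, but vowel e→m is +8. The rule splits by letter class: vowels +8, consonants +2.
On aide: a(vowel)+8=i, i(vowel)+8=q, d(cons)+2=f, e(vowel)+8=m.

iqfm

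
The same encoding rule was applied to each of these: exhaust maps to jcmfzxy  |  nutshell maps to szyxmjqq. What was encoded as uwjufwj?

Compare letters: e→j is +5, x→c is +5, h→m is +5 — a constant shift. Each letter is shifted forward by 5 in the alphabet (a Caesar shift of +5).
Reversing it on uwjufwj: u−5=p, w−5=r, j−5=e, u−5=p, f−5=a, w−5=r, j−5=e.

prepare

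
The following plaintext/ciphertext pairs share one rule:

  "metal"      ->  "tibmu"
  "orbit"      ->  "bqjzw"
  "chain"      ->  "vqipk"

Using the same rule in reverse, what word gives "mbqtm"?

elite

The output letters match the input read backwards, each shifted +8: metal reversed is latem. Read the word backwards and shift each letter +8.
Reversing it on mbqtm: shift back: m−8=e, b−8=t, q−8=i, t−8=l, m−8=e → etile; then reverse → elite.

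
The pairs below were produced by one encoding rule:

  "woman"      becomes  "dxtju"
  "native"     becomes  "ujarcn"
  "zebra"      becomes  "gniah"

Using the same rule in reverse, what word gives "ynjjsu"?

recall

Shifts by position in woman: pos 0: w→d (+7), pos 1: o→x (+9), pos 2: m→t (+7), pos 3: a→j (+9) — repeating every 2. The shifts repeat in a cycle of length 2: positions 0,1,… shift by +7, +9, then the pattern repeats.
Decoding ynjjsu: y−7=r, n−9=e, j−7=c, j−9=a, s−7=l, u−9=l.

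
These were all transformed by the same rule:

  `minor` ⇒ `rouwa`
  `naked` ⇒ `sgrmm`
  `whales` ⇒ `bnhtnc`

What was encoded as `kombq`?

fifth

In minor: m→r is +5, i→o is +6, n→u is +7, o→w is +8 — the shift increases by 1 each position. Each letter shifts forward by (position + 5), i.e. 5, 6, 7, … — the shift grows by one for each successive letter.
Decoding kombq: k−5=f, o−6=i, m−7=f, b−8=t, q−9=h.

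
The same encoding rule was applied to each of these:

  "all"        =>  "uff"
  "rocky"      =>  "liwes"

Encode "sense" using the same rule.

Compare letters: a→u is +20, l→f is +20, l→f is +20 — a constant shift. Each letter is shifted forward by 20 in the alphabet (a Caesar shift of +20).
For sense: s+20=m, e+20=y, n+20=h, s+20=m, e+20=y.

myhmy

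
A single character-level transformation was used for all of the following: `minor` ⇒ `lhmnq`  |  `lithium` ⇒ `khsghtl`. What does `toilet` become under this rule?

Compare letters: m→l is +25, i→h is +25, n→m is +25 — a constant shift. This is a Caesar cipher with shift 25.
For toilet: t+25=s, o+25=n, i+25=h, l+25=k, e+25=d, t+25=s.

snhkds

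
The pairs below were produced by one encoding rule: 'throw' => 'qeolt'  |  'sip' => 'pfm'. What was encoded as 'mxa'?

pad

Compare letters: t→q is +23, h→e is +23, r→o is +23 — a constant shift. Each letter is shifted forward by 23 in the alphabet (a Caesar shift of +23).
Reversing it on mxa: m−23=p, x−23=a, a−23=d.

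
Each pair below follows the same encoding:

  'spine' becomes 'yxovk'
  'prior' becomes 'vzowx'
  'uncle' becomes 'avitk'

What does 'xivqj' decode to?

Shifts by position in spine: pos 0: s→y (+6), pos 1: p→x (+8), pos 2: i→o (+6), pos 3: n→v (+8) — repeating every 2. The shifts repeat in a cycle of length 2: positions 0,1,… shift by +6, +8, then the pattern repeats.
Decoding xivqj: x−6=r, i−8=a, v−6=p, q−8=i, j−6=d.

rapid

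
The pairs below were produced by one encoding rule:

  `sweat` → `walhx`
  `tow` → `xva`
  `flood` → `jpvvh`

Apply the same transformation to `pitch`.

The shift depends on letter class: consonant s→w is +4, but vowel e→l is +7. Vowels shift forward by 7 and consonants shift forward by 4.
On pitch: p(cons)+4=t, i(vowel)+7=p, t(cons)+4=x, c(cons)+4=g, h(cons)+4=l.

tpxgl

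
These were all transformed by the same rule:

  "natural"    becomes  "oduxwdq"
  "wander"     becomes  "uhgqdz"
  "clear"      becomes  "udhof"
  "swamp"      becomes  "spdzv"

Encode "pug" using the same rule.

The output letters match the input read backwards, each shifted +3: natural reversed is larutan. Two steps: reverse the string, then apply a Caesar shift of +3.
For pug: reverse → gup; then shift: g+3=j, u+3=x, p+3=s.

jxs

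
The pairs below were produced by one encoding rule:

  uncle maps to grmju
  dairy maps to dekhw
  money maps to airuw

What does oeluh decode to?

wafer

u(20)→g(6) and n(13)→r(17) fit y≡17x+4 (mod 26); the inverse of 17 mod 26 is 23. This is an affine cipher: with a=0,…,z=25, each position x becomes (17x+4) mod 26.
Reversing it on oeluh: o(14)→23·(14−4)≡22=w; e(4)→23·(4−4)≡0=a; l(11)→23·(11−4)≡5=f; u(20)→23·(20−4)≡4=e; h(7)→23·(7−4)≡17=r (all mod 26).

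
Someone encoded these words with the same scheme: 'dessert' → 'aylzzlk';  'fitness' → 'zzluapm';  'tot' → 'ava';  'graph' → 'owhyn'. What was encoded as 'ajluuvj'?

Two steps: reverse the string, then apply a Caesar shift of +7.
Reversing it on ajluuvj: shift back: a−7=t, j−7=c, l−7=e, u−7=n, u−7=n, v−7=o, j−7=c → tcennoc; then reverse → connect.

connect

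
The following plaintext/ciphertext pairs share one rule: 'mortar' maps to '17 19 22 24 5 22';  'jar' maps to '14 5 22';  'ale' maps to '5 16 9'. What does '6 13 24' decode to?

bit

m is letter #13 and maps to 17: an offset of 4. Each letter is replaced by its alphabet position (a=1..z=26) + 4.
Reversing it on 6 13 24: 6→(6−4)÷1=2=b, 13→(13−4)÷1=9=i, 24→(24−4)÷1=20=t.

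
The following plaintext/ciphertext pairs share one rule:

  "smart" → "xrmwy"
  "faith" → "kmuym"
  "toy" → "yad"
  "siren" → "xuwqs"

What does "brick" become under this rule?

Vowels shift forward by 12 and consonants shift forward by 5.
On brick: b(cons)+5=g, r(cons)+5=w, i(vowel)+12=u, c(cons)+5=h, k(cons)+5=p.

gwuhp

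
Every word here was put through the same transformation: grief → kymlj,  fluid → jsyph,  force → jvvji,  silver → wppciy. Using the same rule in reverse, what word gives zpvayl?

Shifts by position in grief: pos 0: g→k (+4), pos 1: r→y (+7), pos 2: i→m (+4), pos 3: e→l (+7) — repeating every 2. The shifts repeat in a cycle of length 2: positions 0,1,… shift by +4, +7, then the pattern repeats.
Decoding zpvayl: z−4=v, p−7=i, v−4=r, a−7=t, y−4=u, l−7=e.

virtue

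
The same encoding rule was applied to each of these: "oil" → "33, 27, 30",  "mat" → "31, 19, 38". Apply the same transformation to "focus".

o is letter #15 and maps to 33: an offset of 18. Each letter is replaced by its alphabet position (a=1..z=26) + 18.
For focus: f=6→24, o=15→33, c=3→21, u=21→39, s=19→37.

24, 33, 21, 39, 37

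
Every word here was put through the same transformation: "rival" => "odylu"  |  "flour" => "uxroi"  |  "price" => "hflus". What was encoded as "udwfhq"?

The word is reversed, then every letter is shifted forward by 3.
Decoding udwfhq: shift back: u−3=r, d−3=a, w−3=t, f−3=c, h−3=e, q−3=n → ratcen; then reverse → nectar.

nectar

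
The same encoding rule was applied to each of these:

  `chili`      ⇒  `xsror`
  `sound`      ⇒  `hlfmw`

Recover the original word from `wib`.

Each pair mirrors across the alphabet (c↔x, h↔s, i↔r): positions sum to 25. Letters are reflected about the middle of the alphabet (position → 25−position): Atbash.
Decoding wib: w↔d, i↔r, b↔y.

dry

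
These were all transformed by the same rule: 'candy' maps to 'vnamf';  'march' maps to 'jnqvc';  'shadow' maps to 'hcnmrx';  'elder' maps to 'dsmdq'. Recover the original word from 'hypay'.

stunt

c(2)→v(21) and a(0)→n(13) fit y≡17x+13 (mod 26); the inverse of 17 mod 26 is 23. Treating letters as 0–25, the rule is x ↦ 17x + 13 (mod 26).
Decoding hypay: h(7)→23·(7−13)≡18=s; y(24)→23·(24−13)≡19=t; p(15)→23·(15−13)≡20=u; a(0)→23·(0−13)≡13=n; y(24)→23·(24−13)≡19=t (all mod 26).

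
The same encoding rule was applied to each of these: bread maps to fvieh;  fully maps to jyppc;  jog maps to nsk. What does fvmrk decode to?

bring

Compare letters: b→f is +4, r→v is +4, e→i is +4 — a constant shift. This is a Caesar cipher with shift 4.
Reversing it on fvmrk: f−4=b, v−4=r, m−4=i, r−4=n, k−4=g.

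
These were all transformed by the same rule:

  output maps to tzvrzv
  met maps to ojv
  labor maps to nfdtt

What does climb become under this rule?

The shift depends on letter class: consonant t→v is +2, but vowel o→t is +5. The rule splits by letter class: vowels +5, consonants +2.
For climb: c(cons)+2=e, l(cons)+2=n, i(vowel)+5=n, m(cons)+2=o, b(cons)+2=d.

ennod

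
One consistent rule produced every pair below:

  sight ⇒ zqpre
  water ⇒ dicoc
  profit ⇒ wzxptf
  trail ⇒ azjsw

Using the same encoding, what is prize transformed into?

wzrjp

Each letter shifts forward by (position + 7), i.e. 7, 8, 9, … — the shift grows by one for each successive letter.
For prize: p+7=w, r+8=z, i+9=r, z+10=j, e+11=p.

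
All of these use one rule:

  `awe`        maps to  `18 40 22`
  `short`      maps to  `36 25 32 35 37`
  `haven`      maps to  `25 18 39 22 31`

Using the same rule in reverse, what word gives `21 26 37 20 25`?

ditch

a is letter #1 and maps to 18: an offset of 17. Letters become their 1-based position plus 17 (so a→18, b→19, …).
Decoding 21 26 37 20 25: 21→(21−17)÷1=4=d, 26→(26−17)÷1=9=i, 37→(37−17)÷1=20=t, 20→(20−17)÷1=3=c, 25→(25−17)÷1=8=h.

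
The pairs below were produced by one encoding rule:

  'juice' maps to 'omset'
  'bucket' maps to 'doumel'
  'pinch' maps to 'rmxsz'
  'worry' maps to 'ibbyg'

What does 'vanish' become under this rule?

rcsxkf

The output letters match the input read backwards, each shifted +10: juice reversed is eciuj. Read the word backwards and shift each letter +10.
Applying it to vanish: reverse → hsinav; then shift: h+10=r, s+10=c, i+10=s, n+10=x, a+10=k, v+10=f.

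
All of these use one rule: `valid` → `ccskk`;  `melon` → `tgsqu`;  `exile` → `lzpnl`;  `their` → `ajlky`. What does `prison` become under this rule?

It's a Vigenère-style cipher with numeric key [7,2]: position i shifts by key[i mod 2].
Applying it to prison: p+7=w, r+2=t, i+7=p, s+2=u, o+7=v, n+2=p.

wtpuvp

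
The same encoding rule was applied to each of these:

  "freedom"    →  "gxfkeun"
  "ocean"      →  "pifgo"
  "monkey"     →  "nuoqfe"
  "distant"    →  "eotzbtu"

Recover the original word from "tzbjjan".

Shifts by position in freedom: pos 0: f→g (+1), pos 1: r→x (+6), pos 2: e→f (+1), pos 3: e→k (+6) — repeating every 2. A repeating key of period 2 is used — shifts +1, +6 over and over.
Undoing it on tzbjjan: t−1=s, z−6=t, b−1=a, j−6=d, j−1=i, a−6=u, n−1=m.

stadium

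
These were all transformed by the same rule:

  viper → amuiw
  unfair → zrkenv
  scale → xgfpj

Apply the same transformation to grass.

lvfwx

Shifts by position in viper: pos 0: v→a (+5), pos 1: i→m (+4), pos 2: p→u (+5), pos 3: e→i (+4) — repeating every 2. It's a Vigenère-style cipher with numeric key [5,4]: position i shifts by key[i mod 2].
Applying it to grass: g+5=l, r+4=v, a+5=f, s+4=w, s+5=x.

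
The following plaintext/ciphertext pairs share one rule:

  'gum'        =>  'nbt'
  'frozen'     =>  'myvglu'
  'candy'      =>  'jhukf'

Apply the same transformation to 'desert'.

Compare letters: g→n is +7, u→b is +7, m→t is +7 — a constant shift. It's a constant shift of +7 (ROT7).
Applying it to desert: d+7=k, e+7=l, s+7=z, e+7=l, r+7=y, t+7=a.

klzlya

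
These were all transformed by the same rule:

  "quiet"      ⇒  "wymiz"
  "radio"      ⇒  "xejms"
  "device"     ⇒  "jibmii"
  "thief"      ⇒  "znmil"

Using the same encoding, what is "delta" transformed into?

jirze

The shift depends on letter class: consonant q→w is +6, but vowel u→y is +4. The rule splits by letter class: vowels +4, consonants +6.
For delta: d(cons)+6=j, e(vowel)+4=i, l(cons)+6=r, t(cons)+6=z, a(vowel)+4=e.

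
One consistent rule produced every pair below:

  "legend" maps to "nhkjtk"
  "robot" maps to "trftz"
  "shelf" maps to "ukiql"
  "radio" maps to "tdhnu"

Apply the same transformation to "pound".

rrysj

In legend: l→n is +2, e→h is +3, g→k is +4, e→j is +5 — the shift increases by 1 each position. The shift increases by 1 at each position, starting from +2: 2, 3, 4, ….
On pound: p+2=r, o+3=r, u+4=y, n+5=s, d+6=j.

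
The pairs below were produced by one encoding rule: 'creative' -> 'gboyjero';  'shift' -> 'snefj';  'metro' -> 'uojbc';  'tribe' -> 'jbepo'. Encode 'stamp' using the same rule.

sjyut

c(2)→g(6) and r(17)→b(1) fit y≡17x+24 (mod 26); the inverse of 17 mod 26 is 23. Treating letters as 0–25, the rule is x ↦ 17x + 24 (mod 26).
For stamp: s(18)→17·18+24≡18=s; t(19)→17·19+24≡9=j; a(0)→17·0+24≡24=y; m(12)→17·12+24≡20=u; p(15)→17·15+24≡19=t (all mod 26).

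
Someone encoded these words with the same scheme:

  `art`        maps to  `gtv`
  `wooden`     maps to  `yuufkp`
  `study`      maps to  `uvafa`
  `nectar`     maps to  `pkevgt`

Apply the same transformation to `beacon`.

dkgeup

Vowels shift forward by 6 and consonants shift forward by 2.
For beacon: b(cons)+2=d, e(vowel)+6=k, a(vowel)+6=g, c(cons)+2=e, o(vowel)+6=u, n(cons)+2=p.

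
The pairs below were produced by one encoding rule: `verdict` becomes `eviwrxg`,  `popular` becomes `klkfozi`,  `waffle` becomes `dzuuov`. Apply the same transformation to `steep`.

hgvvk

Each pair mirrors across the alphabet (v↔e, e↔v, r↔i): positions sum to 25. Each letter is replaced by its mirror in the alphabet: a↔z, b↔y, c↔x, and so on (the Atbash cipher).
On steep: s↔h, t↔g, e↔v, e↔v, p↔k.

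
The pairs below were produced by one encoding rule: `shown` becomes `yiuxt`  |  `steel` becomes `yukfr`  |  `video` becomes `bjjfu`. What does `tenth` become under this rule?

zftun

Shifts by position in shown: pos 0: s→y (+6), pos 1: h→i (+1), pos 2: o→u (+6), pos 3: w→x (+1) — repeating every 2. The shifts repeat in a cycle of length 2: positions 0,1,… shift by +6, +1, then the pattern repeats.
Applying it to tenth: t+6=z, e+1=f, n+6=t, t+1=u, h+6=n.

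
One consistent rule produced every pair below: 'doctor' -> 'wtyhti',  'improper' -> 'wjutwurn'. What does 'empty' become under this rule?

dyurj

The output letters match the input read backwards, each shifted +5: doctor reversed is rotcod. Read the word backwards and shift each letter +5.
On empty: reverse → ytpme; then shift: y+5=d, t+5=y, p+5=u, m+5=r, e+5=j.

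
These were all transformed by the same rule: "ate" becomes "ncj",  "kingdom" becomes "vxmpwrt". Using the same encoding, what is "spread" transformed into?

The output letters match the input read backwards, each shifted +9: ate reversed is eta. Read the word backwards and shift each letter +9.
On spread: reverse → daerps; then shift: d+9=m, a+9=j, e+9=n, r+9=a, p+9=y, s+9=b.

mjnayb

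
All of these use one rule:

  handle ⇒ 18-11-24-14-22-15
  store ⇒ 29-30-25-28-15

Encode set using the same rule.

29-15-30

h is letter #8 and maps to 18: an offset of 10. The number is (letter's place in the alphabet, a=1) + 10.
For set: s=19→29, e=5→15, t=20→30.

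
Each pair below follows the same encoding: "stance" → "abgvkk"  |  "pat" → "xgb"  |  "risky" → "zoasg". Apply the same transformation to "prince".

xzovkk

The rule splits by letter class: vowels +6, consonants +8.
For prince: p(cons)+8=x, r(cons)+8=z, i(vowel)+6=o, n(cons)+8=v, c(cons)+8=k, e(vowel)+6=k.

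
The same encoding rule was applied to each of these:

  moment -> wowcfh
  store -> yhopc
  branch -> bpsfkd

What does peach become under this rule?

xcskd

m(12)→w(22) and o(14)→o(14) fit y≡9x+18 (mod 26); the inverse of 9 mod 26 is 3. This is an affine cipher: with a=0,…,z=25, each position x becomes (9x+18) mod 26.
For peach: p(15)→9·15+18≡23=x; e(4)→9·4+18≡2=c; a(0)→9·0+18≡18=s; c(2)→9·2+18≡10=k; h(7)→9·7+18≡3=d (all mod 26).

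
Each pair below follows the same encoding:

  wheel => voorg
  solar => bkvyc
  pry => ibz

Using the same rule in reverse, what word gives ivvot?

jelly

The output letters match the input read backwards, each shifted +10: wheel reversed is leehw. Two steps: reverse the string, then apply a Caesar shift of +10.
Reversing it on ivvot: shift back: i−10=y, v−10=l, v−10=l, o−10=e, t−10=j → yllej; then reverse → jelly.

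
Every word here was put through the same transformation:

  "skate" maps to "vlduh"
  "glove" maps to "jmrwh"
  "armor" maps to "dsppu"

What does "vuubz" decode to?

straw

Shifts by position in skate: pos 0: s→v (+3), pos 1: k→l (+1), pos 2: a→d (+3), pos 3: t→u (+1) — repeating every 2. It's a Vigenère-style cipher with numeric key [3,1]: position i shifts by key[i mod 2].
Reversing it on vuubz: v−3=s, u−1=t, u−3=r, b−1=a, z−3=w.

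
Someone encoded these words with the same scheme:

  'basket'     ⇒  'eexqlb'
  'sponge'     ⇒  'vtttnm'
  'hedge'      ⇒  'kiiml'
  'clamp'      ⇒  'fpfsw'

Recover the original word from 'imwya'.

In basket: b→e is +3, a→e is +4, s→x is +5, k→q is +6 — the shift increases by 1 each position. Letter i (0-indexed) is shifted by i+3, so successive shifts are 3, 4, 5, ….
Decoding imwya: i−3=f, m−4=i, w−5=r, y−6=s, a−7=t.

first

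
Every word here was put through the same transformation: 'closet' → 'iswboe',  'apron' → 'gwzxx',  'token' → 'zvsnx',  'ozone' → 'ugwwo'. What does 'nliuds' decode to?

In closet: c→i is +6, l→s is +7, o→w is +8, s→b is +9 — the shift increases by 1 each position. The shift increases by 1 at each position, starting from +6: 6, 7, 8, ….
Decoding nliuds: n−6=h, l−7=e, i−8=a, u−9=l, d−10=t, s−11=h.

health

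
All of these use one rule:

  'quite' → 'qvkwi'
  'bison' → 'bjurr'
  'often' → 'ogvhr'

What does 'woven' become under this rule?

In quite: q→q is +0, u→v is +1, i→k is +2, t→w is +3 — the shift increases by 1 each position. Letter i (0-indexed) is shifted by i+0, so successive shifts are 0, 1, 2, ….
Applying it to woven: w+0=w, o+1=p, v+2=x, e+3=h, n+4=r.

wpxhr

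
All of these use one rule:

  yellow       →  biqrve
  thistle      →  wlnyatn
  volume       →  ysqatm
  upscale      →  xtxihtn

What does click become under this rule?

fpnir

In yellow: y→b is +3, e→i is +4, l→q is +5, l→r is +6 — the shift increases by 1 each position. Each letter shifts forward by (position + 3), i.e. 3, 4, 5, … — the shift grows by one for each successive letter.
Applying it to click: c+3=f, l+4=p, i+5=n, c+6=i, k+7=r.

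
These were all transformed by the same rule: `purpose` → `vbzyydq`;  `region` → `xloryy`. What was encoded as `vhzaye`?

parrot

In purpose: p→v is +6, u→b is +7, r→z is +8, p→y is +9 — the shift increases by 1 each position. Each letter shifts forward by (position + 6), i.e. 6, 7, 8, … — the shift grows by one for each successive letter.
Undoing it on vhzaye: v−6=p, h−7=a, z−8=r, a−9=r, y−10=o, e−11=t.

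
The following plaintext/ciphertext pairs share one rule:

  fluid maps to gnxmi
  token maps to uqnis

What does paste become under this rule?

qcvxj

Letter i (0-indexed) is shifted by i+1, so successive shifts are 1, 2, 3, ….
For paste: p+1=q, a+2=c, s+3=v, t+4=x, e+5=j.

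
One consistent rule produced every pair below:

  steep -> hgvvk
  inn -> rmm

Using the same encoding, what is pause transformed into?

kzfhv

Each pair mirrors across the alphabet (s↔h, t↔g, e↔v): positions sum to 25. Letters are reflected about the middle of the alphabet (position → 25−position): Atbash.
On pause: p↔k, a↔z, u↔f, s↔h, e↔v.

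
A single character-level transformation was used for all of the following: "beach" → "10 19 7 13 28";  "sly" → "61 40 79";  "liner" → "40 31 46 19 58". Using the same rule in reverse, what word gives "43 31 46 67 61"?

minus

b(#2)→10 and e(#5)→19: differences scale by 3, so n = 3·pos + 4. With a=1..z=26, the number is 3·pos + 4.
Reversing it on 43 31 46 67 61: 43→(43−4)÷3=13=m, 31→(31−4)÷3=9=i, 46→(46−4)÷3=14=n, 67→(67−4)÷3=21=u, 61→(61−4)÷3=19=s.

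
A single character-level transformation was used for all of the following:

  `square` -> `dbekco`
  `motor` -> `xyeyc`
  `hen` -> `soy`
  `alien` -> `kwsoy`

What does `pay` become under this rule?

akj

The rule splits by letter class: vowels +10, consonants +11.
For pay: p(cons)+11=a, a(vowel)+10=k, y(cons)+11=j.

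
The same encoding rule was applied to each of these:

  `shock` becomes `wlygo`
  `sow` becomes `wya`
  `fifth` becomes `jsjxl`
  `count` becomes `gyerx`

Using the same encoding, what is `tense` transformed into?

xorwo

The shift depends on letter class: consonant s→w is +4, but vowel o→y is +10. The rule splits by letter class: vowels +10, consonants +4.
On tense: t(cons)+4=x, e(vowel)+10=o, n(cons)+4=r, s(cons)+4=w, e(vowel)+10=o.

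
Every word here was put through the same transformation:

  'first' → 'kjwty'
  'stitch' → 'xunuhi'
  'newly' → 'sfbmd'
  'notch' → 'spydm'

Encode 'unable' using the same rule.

zofcqf

A repeating key of period 2 is used — shifts +5, +1 over and over.
Applying it to unable: u+5=z, n+1=o, a+5=f, b+1=c, l+5=q, e+1=f.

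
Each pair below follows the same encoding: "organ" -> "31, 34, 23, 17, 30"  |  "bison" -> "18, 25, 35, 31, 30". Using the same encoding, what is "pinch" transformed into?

32, 25, 30, 19, 24

o is letter #15 and maps to 31: an offset of 16. The number is (letter's place in the alphabet, a=1) + 16.
On pinch: p=16→32, i=9→25, n=14→30, c=3→19, h=8→24.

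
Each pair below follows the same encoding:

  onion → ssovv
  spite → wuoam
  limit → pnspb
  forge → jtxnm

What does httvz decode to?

donor

In onion: o→s is +4, n→s is +5, i→o is +6, o→v is +7 — the shift increases by 1 each position. The shift increases by 1 at each position, starting from +4: 4, 5, 6, ….
Undoing it on httvz: h−4=d, t−5=o, t−6=n, v−7=o, z−8=r.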